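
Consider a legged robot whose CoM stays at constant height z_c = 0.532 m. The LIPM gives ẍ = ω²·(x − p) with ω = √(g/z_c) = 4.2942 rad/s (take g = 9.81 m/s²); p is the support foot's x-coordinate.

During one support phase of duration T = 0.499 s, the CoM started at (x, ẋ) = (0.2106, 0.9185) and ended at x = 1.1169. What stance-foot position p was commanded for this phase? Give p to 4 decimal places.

ωT = 4.2942·0.499 = 2.142806; cosh(ωT) = 4.320322, sinh(ωT) = 4.202997
x(T) = p + (x₀−p)·cosh(ωT) + (ẋ₀/ω)·sinh(ωT) ⇒ p·(1 − cosh) = x(T) − x₀·cosh − (ẋ₀/ω)·sinh
numerator   = 1.1169 − (0.2106)·4.320322 − (0.9185/4.2942)·4.202997 = -0.691952
denominator = 1 − 4.320322 = -3.320322
p = -0.691952 / -3.320322 = 0.2084

p = 0.2084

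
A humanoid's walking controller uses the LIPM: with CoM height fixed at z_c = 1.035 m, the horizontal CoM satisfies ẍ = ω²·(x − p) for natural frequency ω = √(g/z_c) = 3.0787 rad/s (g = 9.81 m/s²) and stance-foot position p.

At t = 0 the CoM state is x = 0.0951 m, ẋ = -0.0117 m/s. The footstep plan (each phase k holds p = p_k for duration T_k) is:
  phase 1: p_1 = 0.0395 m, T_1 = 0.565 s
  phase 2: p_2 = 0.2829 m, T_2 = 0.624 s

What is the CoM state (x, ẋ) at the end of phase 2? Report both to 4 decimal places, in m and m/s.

x = 0.4419, ẋ = 0.5945

phase 1: p=0.0395, T=0.565, ωT=1.739465, cosh=2.934957, sinh=2.759342; start (x,ẋ)=(0.095100, -0.011700) → end (x,ẋ)=(0.192197, 0.437993)
phase 2: p=0.2829, T=0.624, ωT=1.921109, cosh=3.487485, sinh=3.341041; start (x,ẋ)=(0.192197, 0.437993) → end (x,ẋ)=(0.441891, 0.594521)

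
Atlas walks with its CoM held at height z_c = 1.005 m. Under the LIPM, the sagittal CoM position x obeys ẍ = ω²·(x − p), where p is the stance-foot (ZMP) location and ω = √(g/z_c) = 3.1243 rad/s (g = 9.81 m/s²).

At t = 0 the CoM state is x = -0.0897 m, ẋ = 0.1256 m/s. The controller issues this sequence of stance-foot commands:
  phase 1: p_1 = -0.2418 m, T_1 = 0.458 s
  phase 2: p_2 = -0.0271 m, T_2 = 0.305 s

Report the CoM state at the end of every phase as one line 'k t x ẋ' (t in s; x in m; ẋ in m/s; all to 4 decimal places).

phase 1: p=-0.2418, T=0.458, ωT=1.430929, cosh=2.210836, sinh=1.971749; start (x,ẋ)=(-0.089700, 0.125600) → end (x,ẋ)=(0.173734, 1.214668)
phase 2: p=-0.0271, T=0.305, ωT=0.952911, cosh=1.489433, sinh=1.103816; start (x,ẋ)=(0.173734, 1.214668) → end (x,ẋ)=(0.701172, 2.501774)

1 0.4580 0.1737 1.2147
2 0.7630 0.7012 2.5018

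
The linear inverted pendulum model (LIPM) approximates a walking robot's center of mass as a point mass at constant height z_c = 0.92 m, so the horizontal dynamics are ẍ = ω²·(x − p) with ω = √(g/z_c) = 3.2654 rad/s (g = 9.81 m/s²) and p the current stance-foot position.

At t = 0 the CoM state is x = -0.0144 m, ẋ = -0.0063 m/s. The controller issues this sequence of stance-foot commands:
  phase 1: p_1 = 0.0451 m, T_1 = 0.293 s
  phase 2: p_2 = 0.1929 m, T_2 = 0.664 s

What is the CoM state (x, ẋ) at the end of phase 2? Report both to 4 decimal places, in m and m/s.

phase 1: p=0.0451, T=0.293, ωT=0.956762, cosh=1.493694, sinh=1.109560; start (x,ẋ)=(-0.014400, -0.006300) → end (x,ẋ)=(-0.045916, -0.224988)
phase 2: p=0.1929, T=0.664, ωT=2.168226, cosh=4.428569, sinh=4.314188; start (x,ẋ)=(-0.045916, -0.224988) → end (x,ẋ)=(-1.161961, -4.360701)

x = -1.1620, ẋ = -4.3607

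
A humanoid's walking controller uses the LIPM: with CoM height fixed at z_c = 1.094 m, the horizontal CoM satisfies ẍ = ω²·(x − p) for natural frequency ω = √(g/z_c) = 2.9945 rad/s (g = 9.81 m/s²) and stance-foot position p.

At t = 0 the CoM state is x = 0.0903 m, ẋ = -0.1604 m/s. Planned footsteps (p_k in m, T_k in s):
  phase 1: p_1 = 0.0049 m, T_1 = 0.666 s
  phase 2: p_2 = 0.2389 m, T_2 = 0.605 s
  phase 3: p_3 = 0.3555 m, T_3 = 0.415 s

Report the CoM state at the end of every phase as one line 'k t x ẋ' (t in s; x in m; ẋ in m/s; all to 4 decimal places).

1 0.6660 0.1313 0.3219
2 1.2710 0.2210 0.0517
3 1.6860 0.1306 -0.5424

phase 1: p=0.0049, T=0.666, ωT=1.994337, cosh=3.741717, sinh=3.605613; start (x,ẋ)=(0.090300, -0.160400) → end (x,ẋ)=(0.131308, 0.321893)
phase 2: p=0.2389, T=0.605, ωT=1.811673, cosh=3.142028, sinh=2.978648; start (x,ẋ)=(0.131308, 0.321893) → end (x,ẋ)=(0.221033, 0.051728)
phase 3: p=0.3555, T=0.415, ωT=1.242717, cosh=1.876808, sinh=1.588209; start (x,ẋ)=(0.221033, 0.051728) → end (x,ẋ)=(0.130567, -0.542426)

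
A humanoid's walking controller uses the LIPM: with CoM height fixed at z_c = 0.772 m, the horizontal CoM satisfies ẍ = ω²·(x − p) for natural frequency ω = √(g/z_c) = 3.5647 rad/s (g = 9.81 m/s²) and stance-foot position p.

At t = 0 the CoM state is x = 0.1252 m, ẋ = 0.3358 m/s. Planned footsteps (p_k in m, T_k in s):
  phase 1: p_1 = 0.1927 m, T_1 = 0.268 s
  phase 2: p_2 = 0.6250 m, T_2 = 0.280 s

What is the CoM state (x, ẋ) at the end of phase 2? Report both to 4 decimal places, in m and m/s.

x = 0.0416, ẋ = -1.4300

phase 1: p=0.1927, T=0.268, ωT=0.955340, cosh=1.492117, sinh=1.107436; start (x,ẋ)=(0.125200, 0.335800) → end (x,ẋ)=(0.196304, 0.234585)
phase 2: p=0.6250, T=0.280, ωT=0.998116, cosh=1.540869, sinh=1.172296; start (x,ẋ)=(0.196304, 0.234585) → end (x,ẋ)=(0.041582, -1.430006)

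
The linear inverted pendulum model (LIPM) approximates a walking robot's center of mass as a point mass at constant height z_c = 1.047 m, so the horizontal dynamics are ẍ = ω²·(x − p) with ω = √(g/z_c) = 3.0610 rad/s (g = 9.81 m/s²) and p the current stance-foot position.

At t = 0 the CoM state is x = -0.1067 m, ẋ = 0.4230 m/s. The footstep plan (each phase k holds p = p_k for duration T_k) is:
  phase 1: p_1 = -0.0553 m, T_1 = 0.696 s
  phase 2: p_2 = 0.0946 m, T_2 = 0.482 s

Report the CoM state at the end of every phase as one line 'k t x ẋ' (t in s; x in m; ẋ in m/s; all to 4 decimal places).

phase 1: p=-0.0553, T=0.696, ωT=2.130456, cosh=4.268744, sinh=4.149961; start (x,ẋ)=(-0.106700, 0.423000) → end (x,ẋ)=(0.298770, 1.152743)
phase 2: p=0.0946, T=0.482, ωT=1.475402, cosh=2.300740, sinh=2.072053; start (x,ẋ)=(0.298770, 1.152743) → end (x,ẋ)=(1.344658, 3.947123)

1 0.6960 0.2988 1.1527
2 1.1780 1.3447 3.9471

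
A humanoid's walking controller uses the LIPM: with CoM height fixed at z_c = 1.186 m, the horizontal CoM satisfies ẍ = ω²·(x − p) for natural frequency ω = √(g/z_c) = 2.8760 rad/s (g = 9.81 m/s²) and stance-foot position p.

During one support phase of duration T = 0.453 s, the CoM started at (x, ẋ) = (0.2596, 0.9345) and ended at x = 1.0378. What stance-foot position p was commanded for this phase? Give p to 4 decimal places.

ωT = 2.8760·0.453 = 1.302828; cosh(ωT) = 1.975725, sinh(ωT) = 1.703963
x(T) = p + (x₀−p)·cosh(ωT) + (ẋ₀/ω)·sinh(ωT) ⇒ p·(1 − cosh) = x(T) − x₀·cosh − (ẋ₀/ω)·sinh
numerator   = 1.0378 − (0.2596)·1.975725 − (0.9345/2.8760)·1.703963 = -0.028768
denominator = 1 − 1.975725 = -0.975725
p = -0.028768 / -0.975725 = 0.0295

p = 0.0295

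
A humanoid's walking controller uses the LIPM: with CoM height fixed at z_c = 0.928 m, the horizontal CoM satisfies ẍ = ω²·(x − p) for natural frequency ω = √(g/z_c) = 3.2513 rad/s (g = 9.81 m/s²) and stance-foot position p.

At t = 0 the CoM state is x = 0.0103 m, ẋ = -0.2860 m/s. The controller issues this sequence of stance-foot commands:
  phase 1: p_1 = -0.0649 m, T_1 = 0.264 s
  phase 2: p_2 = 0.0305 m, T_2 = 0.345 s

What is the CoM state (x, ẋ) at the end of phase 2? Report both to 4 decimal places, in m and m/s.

phase 1: p=-0.0649, T=0.264, ωT=0.858343, cosh=1.391556, sinh=0.967692; start (x,ẋ)=(0.010300, -0.286000) → end (x,ẋ)=(-0.045378, -0.161386)
phase 2: p=0.0305, T=0.345, ωT=1.121698, cosh=1.697895, sinh=1.372169; start (x,ẋ)=(-0.045378, -0.161386) → end (x,ẋ)=(-0.166444, -0.612534)

x = -0.1664, ẋ = -0.6125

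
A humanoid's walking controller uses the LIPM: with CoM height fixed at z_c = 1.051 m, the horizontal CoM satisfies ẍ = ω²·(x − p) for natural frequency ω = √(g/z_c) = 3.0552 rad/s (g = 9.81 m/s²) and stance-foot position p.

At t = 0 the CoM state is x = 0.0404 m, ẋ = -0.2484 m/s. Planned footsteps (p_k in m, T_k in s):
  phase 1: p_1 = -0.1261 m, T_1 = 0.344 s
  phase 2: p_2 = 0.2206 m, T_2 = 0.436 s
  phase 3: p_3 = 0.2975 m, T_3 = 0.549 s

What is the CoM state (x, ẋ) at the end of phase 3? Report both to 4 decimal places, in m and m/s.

x = -0.9660, ẋ = -3.7771

phase 1: p=-0.1261, T=0.344, ωT=1.050989, cosh=1.605035, sinh=1.255443; start (x,ẋ)=(0.040400, -0.248400) → end (x,ẋ)=(0.039066, 0.239942)
phase 2: p=0.2206, T=0.436, ωT=1.332067, cosh=2.026399, sinh=1.762468; start (x,ẋ)=(0.039066, 0.239942) → end (x,ẋ)=(-0.008845, -0.491288)
phase 3: p=0.2975, T=0.549, ωT=1.677305, cosh=2.768996, sinh=2.582119; start (x,ẋ)=(-0.008845, -0.491288) → end (x,ẋ)=(-0.965982, -3.777093)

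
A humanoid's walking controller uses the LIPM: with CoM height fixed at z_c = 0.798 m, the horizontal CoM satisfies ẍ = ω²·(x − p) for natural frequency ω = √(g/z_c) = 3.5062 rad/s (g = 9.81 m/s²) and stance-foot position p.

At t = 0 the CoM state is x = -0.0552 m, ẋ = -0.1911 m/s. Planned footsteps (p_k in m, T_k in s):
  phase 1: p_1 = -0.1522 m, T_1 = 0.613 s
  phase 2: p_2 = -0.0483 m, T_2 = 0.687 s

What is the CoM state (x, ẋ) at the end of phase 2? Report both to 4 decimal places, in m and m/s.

x = 1.3972, ẋ = 5.0953

phase 1: p=-0.1522, T=0.613, ωT=2.149301, cosh=4.347711, sinh=4.231145; start (x,ẋ)=(-0.055200, -0.191100) → end (x,ẋ)=(0.038916, 0.608171)
phase 2: p=-0.0483, T=0.687, ωT=2.408759, cosh=5.605042, sinh=5.515115; start (x,ẋ)=(0.038916, 0.608171) → end (x,ẋ)=(1.397178, 5.095326)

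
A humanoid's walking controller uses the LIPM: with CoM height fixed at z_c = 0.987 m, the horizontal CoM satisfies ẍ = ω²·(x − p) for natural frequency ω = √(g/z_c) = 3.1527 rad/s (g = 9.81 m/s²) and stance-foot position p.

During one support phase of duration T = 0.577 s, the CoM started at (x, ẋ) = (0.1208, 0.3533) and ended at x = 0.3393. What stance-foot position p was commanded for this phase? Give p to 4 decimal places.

p = 0.1753

ωT = 3.1527·0.577 = 1.819108; cosh(ωT) = 3.164263, sinh(ωT) = 3.002092
x(T) = p + (x₀−p)·cosh(ωT) + (ẋ₀/ω)·sinh(ωT) ⇒ p·(1 − cosh) = x(T) − x₀·cosh − (ẋ₀/ω)·sinh
numerator   = 0.3393 − (0.1208)·3.164263 − (0.3533/3.1527)·3.002092 = -0.379365
denominator = 1 − 3.164263 = -2.164263
p = -0.379365 / -2.164263 = 0.1753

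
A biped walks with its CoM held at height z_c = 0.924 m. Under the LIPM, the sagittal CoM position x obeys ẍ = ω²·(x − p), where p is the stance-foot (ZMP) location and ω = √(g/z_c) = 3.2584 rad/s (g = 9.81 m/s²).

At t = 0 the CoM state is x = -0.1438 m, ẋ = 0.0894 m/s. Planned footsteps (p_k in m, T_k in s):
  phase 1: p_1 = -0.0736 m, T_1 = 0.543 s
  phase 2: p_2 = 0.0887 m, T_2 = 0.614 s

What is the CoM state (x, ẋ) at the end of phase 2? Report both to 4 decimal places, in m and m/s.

x = -1.4509, ẋ = -4.9379

phase 1: p=-0.0736, T=0.543, ωT=1.769311, cosh=3.018631, sinh=2.848180; start (x,ẋ)=(-0.143800, 0.089400) → end (x,ẋ)=(-0.207363, -0.381626)
phase 2: p=0.0887, T=0.614, ωT=2.000658, cosh=3.764582, sinh=3.629335; start (x,ẋ)=(-0.207363, -0.381626) → end (x,ẋ)=(-1.450924, -4.937852)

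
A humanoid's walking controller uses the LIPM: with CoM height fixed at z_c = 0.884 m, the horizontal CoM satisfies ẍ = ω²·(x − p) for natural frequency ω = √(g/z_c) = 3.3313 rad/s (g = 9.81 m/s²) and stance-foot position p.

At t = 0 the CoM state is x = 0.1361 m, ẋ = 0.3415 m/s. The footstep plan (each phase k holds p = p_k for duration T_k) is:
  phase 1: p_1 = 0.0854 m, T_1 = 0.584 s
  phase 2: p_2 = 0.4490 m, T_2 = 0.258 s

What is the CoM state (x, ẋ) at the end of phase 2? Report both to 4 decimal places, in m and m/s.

phase 1: p=0.0854, T=0.584, ωT=1.945479, cosh=3.569951, sinh=3.427033; start (x,ẋ)=(0.136100, 0.341500) → end (x,ẋ)=(0.617710, 1.797954)
phase 2: p=0.4490, T=0.258, ωT=0.859475, cosh=1.392653, sinh=0.969269; start (x,ẋ)=(0.617710, 1.797954) → end (x,ẋ)=(1.207084, 3.048678)

x = 1.2071, ẋ = 3.0487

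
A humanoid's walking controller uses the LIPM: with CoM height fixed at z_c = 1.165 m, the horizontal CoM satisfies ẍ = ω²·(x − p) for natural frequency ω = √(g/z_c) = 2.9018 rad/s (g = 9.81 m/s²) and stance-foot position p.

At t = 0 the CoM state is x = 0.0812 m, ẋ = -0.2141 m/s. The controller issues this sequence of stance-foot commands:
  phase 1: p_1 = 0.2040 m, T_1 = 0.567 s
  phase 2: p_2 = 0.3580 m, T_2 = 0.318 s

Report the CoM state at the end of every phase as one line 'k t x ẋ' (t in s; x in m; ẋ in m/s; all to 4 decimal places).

1 0.5670 -0.3101 -1.4645
2 0.8850 -1.1500 -4.1875

phase 1: p=0.2040, T=0.567, ωT=1.645321, cosh=2.687811, sinh=2.494860; start (x,ẋ)=(0.081200, -0.214100) → end (x,ẋ)=(-0.310138, -1.464481)
phase 2: p=0.3580, T=0.318, ωT=0.922772, cosh=1.456836, sinh=1.059421; start (x,ẋ)=(-0.310138, -1.464481) → end (x,ẋ)=(-1.150037, -4.187519)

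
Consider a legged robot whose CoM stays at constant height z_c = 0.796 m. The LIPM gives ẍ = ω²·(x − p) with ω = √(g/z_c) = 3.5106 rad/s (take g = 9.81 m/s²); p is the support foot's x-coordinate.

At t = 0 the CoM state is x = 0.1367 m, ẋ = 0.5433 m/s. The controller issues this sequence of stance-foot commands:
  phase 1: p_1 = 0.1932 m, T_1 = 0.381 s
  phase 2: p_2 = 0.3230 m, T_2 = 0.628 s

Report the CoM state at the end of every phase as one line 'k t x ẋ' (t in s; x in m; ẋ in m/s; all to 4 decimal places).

1 0.3810 0.3526 0.7544
2 1.0090 1.4214 3.9278

phase 1: p=0.1932, T=0.381, ωT=1.337539, cosh=2.036073, sinh=1.773582; start (x,ẋ)=(0.136700, 0.543300) → end (x,ẋ)=(0.352641, 0.754410)
phase 2: p=0.3230, T=0.628, ωT=2.204657, cosh=4.588714, sinh=4.478425; start (x,ẋ)=(0.352641, 0.754410) → end (x,ẋ)=(1.421406, 3.927791)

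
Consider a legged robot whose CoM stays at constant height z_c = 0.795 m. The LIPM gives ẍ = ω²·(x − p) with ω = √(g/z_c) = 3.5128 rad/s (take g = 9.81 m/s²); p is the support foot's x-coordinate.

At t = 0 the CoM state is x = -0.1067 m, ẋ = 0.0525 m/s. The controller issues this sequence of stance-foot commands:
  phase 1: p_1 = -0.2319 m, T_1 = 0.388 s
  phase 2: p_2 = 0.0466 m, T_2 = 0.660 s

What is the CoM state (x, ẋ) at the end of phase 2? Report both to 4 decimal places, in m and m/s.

x = 1.4016, ẋ = 4.8463

phase 1: p=-0.2319, T=0.388, ωT=1.362966, cosh=2.081834, sinh=1.825934; start (x,ẋ)=(-0.106700, 0.052500) → end (x,ẋ)=(0.056035, 0.912347)
phase 2: p=0.0466, T=0.660, ωT=2.318448, cosh=5.129160, sinh=5.030734; start (x,ẋ)=(0.056035, 0.912347) → end (x,ẋ)=(1.401578, 4.846305)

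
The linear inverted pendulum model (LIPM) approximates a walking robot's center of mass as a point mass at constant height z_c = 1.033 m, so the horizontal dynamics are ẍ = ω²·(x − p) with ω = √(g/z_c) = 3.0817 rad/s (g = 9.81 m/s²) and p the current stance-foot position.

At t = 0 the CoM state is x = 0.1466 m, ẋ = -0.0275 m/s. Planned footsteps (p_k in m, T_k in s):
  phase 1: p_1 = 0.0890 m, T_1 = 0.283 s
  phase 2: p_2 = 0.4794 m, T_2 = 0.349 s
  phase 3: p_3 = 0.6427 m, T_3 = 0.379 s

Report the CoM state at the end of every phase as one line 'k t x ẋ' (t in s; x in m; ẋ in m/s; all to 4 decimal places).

1 0.2830 0.1611 0.1366
2 0.6320 0.0160 -1.0469
3 1.0110 -0.9557 -4.6507

phase 1: p=0.0890, T=0.283, ωT=0.872121, cosh=1.405021, sinh=0.986958; start (x,ẋ)=(0.146600, -0.027500) → end (x,ẋ)=(0.161122, 0.136553)
phase 2: p=0.4794, T=0.349, ωT=1.075513, cosh=1.636310, sinh=1.295187; start (x,ẋ)=(0.161122, 0.136553) → end (x,ẋ)=(0.015989, -1.046926)
phase 3: p=0.6427, T=0.379, ωT=1.167964, cosh=1.763220, sinh=1.452220; start (x,ẋ)=(0.015989, -1.046926) → end (x,ẋ)=(-0.955682, -4.650683)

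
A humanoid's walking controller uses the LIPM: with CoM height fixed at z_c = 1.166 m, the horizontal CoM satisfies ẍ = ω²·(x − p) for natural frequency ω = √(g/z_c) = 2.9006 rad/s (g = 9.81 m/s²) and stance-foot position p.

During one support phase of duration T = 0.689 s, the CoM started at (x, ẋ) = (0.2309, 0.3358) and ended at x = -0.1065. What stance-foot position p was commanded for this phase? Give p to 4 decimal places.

ωT = 2.9006·0.689 = 1.998513; cosh(ωT) = 3.756808, sinh(ωT) = 3.621272
x(T) = p + (x₀−p)·cosh(ωT) + (ẋ₀/ω)·sinh(ωT) ⇒ p·(1 − cosh) = x(T) − x₀·cosh − (ẋ₀/ω)·sinh
numerator   = -0.1065 − (0.2309)·3.756808 − (0.3358/2.9006)·3.621272 = -1.393179
denominator = 1 − 3.756808 = -2.756808
p = -1.393179 / -2.756808 = 0.5054

p = 0.5054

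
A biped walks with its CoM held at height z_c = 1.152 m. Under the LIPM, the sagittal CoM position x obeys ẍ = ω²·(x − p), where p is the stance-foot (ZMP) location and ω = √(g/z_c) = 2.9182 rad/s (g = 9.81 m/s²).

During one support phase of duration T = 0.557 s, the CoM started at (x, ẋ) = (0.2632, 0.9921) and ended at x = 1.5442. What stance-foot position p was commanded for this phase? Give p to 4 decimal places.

ωT = 2.9182·0.557 = 1.625437; cosh(ωT) = 2.638733, sinh(ωT) = 2.441908
x(T) = p + (x₀−p)·cosh(ωT) + (ẋ₀/ω)·sinh(ωT) ⇒ p·(1 − cosh) = x(T) − x₀·cosh − (ẋ₀/ω)·sinh
numerator   = 1.5442 − (0.2632)·2.638733 − (0.9921/2.9182)·2.441908 = 0.019510
denominator = 1 − 2.638733 = -1.638733
p = 0.019510 / -1.638733 = -0.0119

p = -0.0119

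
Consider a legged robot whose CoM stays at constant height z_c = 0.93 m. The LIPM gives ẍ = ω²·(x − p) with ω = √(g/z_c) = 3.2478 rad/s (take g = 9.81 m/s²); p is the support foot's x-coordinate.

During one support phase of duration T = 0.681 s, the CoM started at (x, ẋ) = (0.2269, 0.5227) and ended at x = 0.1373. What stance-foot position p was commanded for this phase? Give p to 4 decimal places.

p = 0.4522

ωT = 3.2478·0.681 = 2.211752; cosh(ωT) = 4.620604, sinh(ωT) = 4.511095
x(T) = p + (x₀−p)·cosh(ωT) + (ẋ₀/ω)·sinh(ωT) ⇒ p·(1 − cosh) = x(T) − x₀·cosh − (ẋ₀/ω)·sinh
numerator   = 0.1373 − (0.2269)·4.620604 − (0.5227/3.2478)·4.511095 = -1.637129
denominator = 1 − 4.620604 = -3.620604
p = -1.637129 / -3.620604 = 0.4522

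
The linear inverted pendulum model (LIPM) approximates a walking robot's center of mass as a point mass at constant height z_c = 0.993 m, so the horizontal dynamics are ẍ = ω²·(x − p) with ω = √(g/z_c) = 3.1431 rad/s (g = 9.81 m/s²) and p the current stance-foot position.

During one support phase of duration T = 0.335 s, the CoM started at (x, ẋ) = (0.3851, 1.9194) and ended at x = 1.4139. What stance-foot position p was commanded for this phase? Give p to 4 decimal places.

ωT = 3.1431·0.335 = 1.052938; cosh(ωT) = 1.607486, sinh(ωT) = 1.258575
x(T) = p + (x₀−p)·cosh(ωT) + (ẋ₀/ω)·sinh(ωT) ⇒ p·(1 − cosh) = x(T) − x₀·cosh − (ẋ₀/ω)·sinh
numerator   = 1.4139 − (0.3851)·1.607486 − (1.9194/3.1431)·1.258575 = 0.026282
denominator = 1 − 1.607486 = -0.607486
p = 0.026282 / -0.607486 = -0.0433

p = -0.0433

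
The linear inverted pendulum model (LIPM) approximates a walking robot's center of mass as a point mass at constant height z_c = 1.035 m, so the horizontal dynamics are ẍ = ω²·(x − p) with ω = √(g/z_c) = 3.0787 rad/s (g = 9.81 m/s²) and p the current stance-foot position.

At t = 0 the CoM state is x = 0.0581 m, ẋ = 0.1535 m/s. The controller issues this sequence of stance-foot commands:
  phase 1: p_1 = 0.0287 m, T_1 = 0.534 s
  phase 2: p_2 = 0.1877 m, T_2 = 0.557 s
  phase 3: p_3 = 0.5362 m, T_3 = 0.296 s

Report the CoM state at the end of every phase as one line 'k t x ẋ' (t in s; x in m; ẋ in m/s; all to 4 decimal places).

phase 1: p=0.0287, T=0.534, ωT=1.644026, cosh=2.684583, sinh=2.491382; start (x,ẋ)=(0.058100, 0.153500) → end (x,ẋ)=(0.231844, 0.637588)
phase 2: p=0.1877, T=0.557, ωT=1.714836, cosh=2.867878, sinh=2.687885; start (x,ẋ)=(0.231844, 0.637588) → end (x,ẋ)=(0.870951, 2.193823)
phase 3: p=0.5362, T=0.296, ωT=0.911295, cosh=1.444773, sinh=1.042770; start (x,ẋ)=(0.870951, 2.193823) → end (x,ẋ)=(1.762896, 4.244251)

1 0.5340 0.2318 0.6376
2 1.0910 0.8710 2.1938
3 1.3870 1.7629 4.2443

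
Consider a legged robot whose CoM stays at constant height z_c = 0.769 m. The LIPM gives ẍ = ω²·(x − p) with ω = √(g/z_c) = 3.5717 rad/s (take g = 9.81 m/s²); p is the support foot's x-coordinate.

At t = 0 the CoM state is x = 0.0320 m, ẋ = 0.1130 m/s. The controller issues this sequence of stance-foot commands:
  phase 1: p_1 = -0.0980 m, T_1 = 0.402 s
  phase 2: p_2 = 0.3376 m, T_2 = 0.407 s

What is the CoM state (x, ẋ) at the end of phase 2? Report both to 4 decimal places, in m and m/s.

phase 1: p=-0.0980, T=0.402, ωT=1.435823, cosh=2.220512, sinh=1.982593; start (x,ẋ)=(0.032000, 0.113000) → end (x,ẋ)=(0.253391, 1.171477)
phase 2: p=0.3376, T=0.407, ωT=1.453682, cosh=2.256274, sinh=2.022566; start (x,ẋ)=(0.253391, 1.171477) → end (x,ẋ)=(0.810980, 2.034848)

x = 0.8110, ẋ = 2.0348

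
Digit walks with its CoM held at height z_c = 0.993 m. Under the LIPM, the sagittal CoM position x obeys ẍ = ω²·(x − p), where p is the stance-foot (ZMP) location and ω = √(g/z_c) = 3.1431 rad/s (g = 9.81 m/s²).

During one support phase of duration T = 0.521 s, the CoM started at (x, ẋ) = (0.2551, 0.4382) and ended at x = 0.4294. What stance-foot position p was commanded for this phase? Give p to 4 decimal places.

p = 0.3574

ωT = 3.1431·0.521 = 1.637555; cosh(ωT) = 2.668518, sinh(ωT) = 2.474063
x(T) = p + (x₀−p)·cosh(ωT) + (ẋ₀/ω)·sinh(ωT) ⇒ p·(1 − cosh) = x(T) − x₀·cosh − (ẋ₀/ω)·sinh
numerator   = 0.4294 − (0.2551)·2.668518 − (0.4382/3.1431)·2.474063 = -0.596264
denominator = 1 − 2.668518 = -1.668518
p = -0.596264 / -1.668518 = 0.3574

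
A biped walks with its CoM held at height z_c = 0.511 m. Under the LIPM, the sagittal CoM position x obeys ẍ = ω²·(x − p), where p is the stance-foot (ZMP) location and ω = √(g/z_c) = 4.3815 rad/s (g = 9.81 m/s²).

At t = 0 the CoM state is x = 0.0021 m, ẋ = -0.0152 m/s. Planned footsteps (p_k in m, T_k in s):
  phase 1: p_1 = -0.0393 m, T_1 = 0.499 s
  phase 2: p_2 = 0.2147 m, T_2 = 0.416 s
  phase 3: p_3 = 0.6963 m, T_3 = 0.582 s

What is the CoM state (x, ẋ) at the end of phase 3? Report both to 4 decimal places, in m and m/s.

phase 1: p=-0.0393, T=0.499, ωT=2.186368, cosh=4.507574, sinh=4.395250; start (x,ẋ)=(0.002100, -0.015200) → end (x,ẋ)=(0.132066, 0.728757)
phase 2: p=0.2147, T=0.416, ωT=1.822704, cosh=3.175079, sinh=3.013491; start (x,ẋ)=(0.132066, 0.728757) → end (x,ẋ)=(0.453552, 1.222793)
phase 3: p=0.6963, T=0.582, ωT=2.550033, cosh=6.442803, sinh=6.364724; start (x,ẋ)=(0.453552, 1.222793) → end (x,ẋ)=(0.908594, 1.108688)

x = 0.9086, ẋ = 1.1087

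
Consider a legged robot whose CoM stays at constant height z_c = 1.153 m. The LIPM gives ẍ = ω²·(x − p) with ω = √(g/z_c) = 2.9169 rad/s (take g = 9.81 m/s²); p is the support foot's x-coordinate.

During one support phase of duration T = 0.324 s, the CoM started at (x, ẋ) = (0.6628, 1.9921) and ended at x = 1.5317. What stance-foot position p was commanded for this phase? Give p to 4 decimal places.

ωT = 2.9169·0.324 = 0.945076; cosh(ωT) = 1.480829, sinh(ωT) = 1.092179
x(T) = p + (x₀−p)·cosh(ωT) + (ẋ₀/ω)·sinh(ωT) ⇒ p·(1 − cosh) = x(T) − x₀·cosh − (ẋ₀/ω)·sinh
numerator   = 1.5317 − (0.6628)·1.480829 − (1.9921/2.9169)·1.092179 = -0.195698
denominator = 1 − 1.480829 = -0.480829
p = -0.195698 / -0.480829 = 0.4070

p = 0.4070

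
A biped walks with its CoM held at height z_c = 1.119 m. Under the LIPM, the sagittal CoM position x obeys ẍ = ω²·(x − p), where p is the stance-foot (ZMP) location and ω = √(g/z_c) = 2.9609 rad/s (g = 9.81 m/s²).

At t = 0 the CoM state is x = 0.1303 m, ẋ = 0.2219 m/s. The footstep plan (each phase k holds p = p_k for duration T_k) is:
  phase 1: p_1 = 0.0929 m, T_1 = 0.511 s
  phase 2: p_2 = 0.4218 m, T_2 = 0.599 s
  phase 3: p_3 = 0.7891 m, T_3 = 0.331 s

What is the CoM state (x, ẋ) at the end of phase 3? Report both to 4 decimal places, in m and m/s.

phase 1: p=0.0929, T=0.511, ωT=1.513020, cosh=2.380333, sinh=2.160089; start (x,ẋ)=(0.130300, 0.221900) → end (x,ẋ)=(0.343809, 0.767399)
phase 2: p=0.4218, T=0.599, ωT=1.773579, cosh=3.030814, sinh=2.861089; start (x,ẋ)=(0.343809, 0.767399) → end (x,ẋ)=(0.926954, 1.665150)
phase 3: p=0.7891, T=0.331, ωT=0.980058, cosh=1.519950, sinh=1.144661; start (x,ẋ)=(0.926954, 1.665150) → end (x,ẋ)=(1.642365, 2.998163)

x = 1.6424, ẋ = 2.9982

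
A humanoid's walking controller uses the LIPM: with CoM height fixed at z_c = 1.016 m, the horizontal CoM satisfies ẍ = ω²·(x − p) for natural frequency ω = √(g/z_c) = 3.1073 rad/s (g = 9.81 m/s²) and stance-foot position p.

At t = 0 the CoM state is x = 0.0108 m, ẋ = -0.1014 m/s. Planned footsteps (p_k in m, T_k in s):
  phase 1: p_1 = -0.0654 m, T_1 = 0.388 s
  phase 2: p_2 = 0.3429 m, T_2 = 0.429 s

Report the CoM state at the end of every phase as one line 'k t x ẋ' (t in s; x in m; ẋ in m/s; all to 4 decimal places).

phase 1: p=-0.0654, T=0.388, ωT=1.205632, cosh=1.819186, sinh=1.519684; start (x,ẋ)=(0.010800, -0.101400) → end (x,ẋ)=(0.023630, 0.175360)
phase 2: p=0.3429, T=0.429, ωT=1.333032, cosh=2.028100, sinh=1.764424; start (x,ẋ)=(0.023630, 0.175360) → end (x,ẋ)=(-0.205036, -1.394779)

1 0.3880 0.0236 0.1754
2 0.8170 -0.2050 -1.3948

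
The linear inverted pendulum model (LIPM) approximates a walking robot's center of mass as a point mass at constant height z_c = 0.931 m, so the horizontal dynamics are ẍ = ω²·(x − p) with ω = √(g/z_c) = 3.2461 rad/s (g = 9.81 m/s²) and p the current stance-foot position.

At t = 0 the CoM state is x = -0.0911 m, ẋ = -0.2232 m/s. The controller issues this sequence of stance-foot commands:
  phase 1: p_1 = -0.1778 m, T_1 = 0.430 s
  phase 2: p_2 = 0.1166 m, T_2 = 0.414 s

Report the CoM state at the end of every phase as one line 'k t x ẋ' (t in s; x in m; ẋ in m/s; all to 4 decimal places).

1 0.4300 -0.1223 0.0551
2 0.8440 -0.3422 -1.2728

phase 1: p=-0.1778, T=0.430, ωT=1.395823, cosh=2.142963, sinh=1.895334; start (x,ẋ)=(-0.091100, -0.223200) → end (x,ẋ)=(-0.122327, 0.055107)
phase 2: p=0.1166, T=0.414, ωT=1.343885, cosh=2.047371, sinh=1.786540; start (x,ẋ)=(-0.122327, 0.055107) → end (x,ẋ)=(-0.342243, -1.272782)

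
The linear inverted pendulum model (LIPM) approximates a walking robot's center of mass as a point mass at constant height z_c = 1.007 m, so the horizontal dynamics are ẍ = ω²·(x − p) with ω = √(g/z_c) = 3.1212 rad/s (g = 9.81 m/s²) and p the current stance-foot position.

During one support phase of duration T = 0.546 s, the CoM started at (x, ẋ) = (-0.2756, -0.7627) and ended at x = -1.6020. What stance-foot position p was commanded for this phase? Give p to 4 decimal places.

p = 0.0925

ωT = 3.1212·0.546 = 1.704175; cosh(ωT) = 2.839386, sinh(ωT) = 2.657464
x(T) = p + (x₀−p)·cosh(ωT) + (ẋ₀/ω)·sinh(ωT) ⇒ p·(1 − cosh) = x(T) − x₀·cosh − (ẋ₀/ω)·sinh
numerator   = -1.6020 − (-0.2756)·2.839386 − (-0.7627/3.1212)·2.657464 = -0.170084
denominator = 1 − 2.839386 = -1.839386
p = -0.170084 / -1.839386 = 0.0925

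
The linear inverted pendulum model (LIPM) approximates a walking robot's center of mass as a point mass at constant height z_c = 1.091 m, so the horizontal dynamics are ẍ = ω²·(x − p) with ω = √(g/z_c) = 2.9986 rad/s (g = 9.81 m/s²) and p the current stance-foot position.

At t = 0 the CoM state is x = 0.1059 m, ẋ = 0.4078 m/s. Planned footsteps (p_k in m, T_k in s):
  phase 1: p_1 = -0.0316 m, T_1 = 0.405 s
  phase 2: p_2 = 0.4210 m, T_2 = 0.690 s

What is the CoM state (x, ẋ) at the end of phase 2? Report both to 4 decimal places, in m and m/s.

phase 1: p=-0.0316, T=0.405, ωT=1.214433, cosh=1.832631, sinh=1.535753; start (x,ẋ)=(0.105900, 0.407800) → end (x,ẋ)=(0.429244, 1.380549)
phase 2: p=0.4210, T=0.690, ωT=2.069034, cosh=4.021740, sinh=3.895432; start (x,ẋ)=(0.429244, 1.380549) → end (x,ẋ)=(2.247605, 5.648509)

x = 2.2476, ẋ = 5.6485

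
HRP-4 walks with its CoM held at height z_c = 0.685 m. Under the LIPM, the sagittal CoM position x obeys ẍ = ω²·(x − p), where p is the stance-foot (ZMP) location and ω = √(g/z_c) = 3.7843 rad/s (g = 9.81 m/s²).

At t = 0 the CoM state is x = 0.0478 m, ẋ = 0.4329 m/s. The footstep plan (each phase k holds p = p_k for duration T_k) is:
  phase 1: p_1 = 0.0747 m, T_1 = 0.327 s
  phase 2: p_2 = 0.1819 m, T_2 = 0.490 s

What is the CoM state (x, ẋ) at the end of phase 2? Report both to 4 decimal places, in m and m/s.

phase 1: p=0.0747, T=0.327, ωT=1.237466, cosh=1.868493, sinh=1.578375; start (x,ẋ)=(0.047800, 0.432900) → end (x,ẋ)=(0.204994, 0.648196)
phase 2: p=0.1819, T=0.490, ωT=1.854307, cosh=3.271916, sinh=3.115354; start (x,ẋ)=(0.204994, 0.648196) → end (x,ẋ)=(0.791076, 2.393104)

x = 0.7911, ẋ = 2.3931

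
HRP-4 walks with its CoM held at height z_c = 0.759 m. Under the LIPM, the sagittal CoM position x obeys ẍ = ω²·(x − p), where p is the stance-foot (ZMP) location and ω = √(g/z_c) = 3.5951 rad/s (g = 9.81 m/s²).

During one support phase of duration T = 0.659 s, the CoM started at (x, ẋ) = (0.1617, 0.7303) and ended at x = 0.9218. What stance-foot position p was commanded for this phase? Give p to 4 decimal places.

ωT = 3.5951·0.659 = 2.369171; cosh(ωT) = 5.391043, sinh(ωT) = 5.297484
x(T) = p + (x₀−p)·cosh(ωT) + (ẋ₀/ω)·sinh(ωT) ⇒ p·(1 − cosh) = x(T) − x₀·cosh − (ẋ₀/ω)·sinh
numerator   = 0.9218 − (0.1617)·5.391043 − (0.7303/3.5951)·5.297484 = -1.026050
denominator = 1 − 5.391043 = -4.391043
p = -1.026050 / -4.391043 = 0.2337

p = 0.2337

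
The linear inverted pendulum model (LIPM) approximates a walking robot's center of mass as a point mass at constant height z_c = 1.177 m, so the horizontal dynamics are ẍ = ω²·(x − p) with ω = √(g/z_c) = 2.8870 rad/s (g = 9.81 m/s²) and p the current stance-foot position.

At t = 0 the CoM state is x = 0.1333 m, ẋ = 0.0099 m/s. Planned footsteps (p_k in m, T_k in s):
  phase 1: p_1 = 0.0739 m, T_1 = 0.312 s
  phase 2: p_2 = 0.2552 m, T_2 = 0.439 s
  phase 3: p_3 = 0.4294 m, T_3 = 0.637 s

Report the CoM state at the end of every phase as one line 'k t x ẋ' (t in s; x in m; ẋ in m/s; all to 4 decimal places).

phase 1: p=0.0739, T=0.312, ωT=0.900744, cosh=1.433851, sinh=1.027583; start (x,ẋ)=(0.133300, 0.009900) → end (x,ẋ)=(0.162594, 0.190413)
phase 2: p=0.2552, T=0.439, ωT=1.267393, cosh=1.916573, sinh=1.635008; start (x,ẋ)=(0.162594, 0.190413) → end (x,ẋ)=(0.185552, -0.072182)
phase 3: p=0.4294, T=0.637, ωT=1.839019, cosh=3.224669, sinh=3.065696; start (x,ẋ)=(0.185552, -0.072182) → end (x,ẋ)=(-0.433578, -2.390978)

1 0.3120 0.1626 0.1904
2 0.7510 0.1856 -0.0722
3 1.3880 -0.4336 -2.3910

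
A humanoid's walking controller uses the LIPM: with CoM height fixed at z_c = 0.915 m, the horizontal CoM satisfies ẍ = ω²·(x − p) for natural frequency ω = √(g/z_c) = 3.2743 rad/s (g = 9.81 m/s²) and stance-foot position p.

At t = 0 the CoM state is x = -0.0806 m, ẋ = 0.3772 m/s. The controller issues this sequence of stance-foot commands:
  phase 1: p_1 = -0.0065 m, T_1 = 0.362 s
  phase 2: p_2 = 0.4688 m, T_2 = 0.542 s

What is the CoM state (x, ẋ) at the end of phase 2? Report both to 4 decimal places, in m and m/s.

x = -0.5816, ẋ = -3.1433

phase 1: p=-0.0065, T=0.362, ωT=1.185297, cosh=1.788656, sinh=1.483001; start (x,ẋ)=(-0.080600, 0.377200) → end (x,ẋ)=(0.031803, 0.314867)
phase 2: p=0.4688, T=0.542, ωT=1.774671, cosh=3.033939, sinh=2.864399; start (x,ẋ)=(0.031803, 0.314867) → end (x,ẋ)=(-0.581574, -3.143269)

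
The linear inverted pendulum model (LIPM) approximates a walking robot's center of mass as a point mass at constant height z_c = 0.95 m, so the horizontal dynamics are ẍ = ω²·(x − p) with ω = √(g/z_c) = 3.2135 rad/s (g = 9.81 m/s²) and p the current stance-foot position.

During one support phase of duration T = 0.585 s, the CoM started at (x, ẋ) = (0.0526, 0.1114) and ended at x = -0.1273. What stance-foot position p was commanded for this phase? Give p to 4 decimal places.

ωT = 3.2135·0.585 = 1.879897; cosh(ωT) = 3.352719, sinh(ωT) = 3.200114
x(T) = p + (x₀−p)·cosh(ωT) + (ẋ₀/ω)·sinh(ωT) ⇒ p·(1 − cosh) = x(T) − x₀·cosh − (ẋ₀/ω)·sinh
numerator   = -0.1273 − (0.0526)·3.352719 − (0.1114/3.2135)·3.200114 = -0.414589
denominator = 1 − 3.352719 = -2.352719
p = -0.414589 / -2.352719 = 0.1762

p = 0.1762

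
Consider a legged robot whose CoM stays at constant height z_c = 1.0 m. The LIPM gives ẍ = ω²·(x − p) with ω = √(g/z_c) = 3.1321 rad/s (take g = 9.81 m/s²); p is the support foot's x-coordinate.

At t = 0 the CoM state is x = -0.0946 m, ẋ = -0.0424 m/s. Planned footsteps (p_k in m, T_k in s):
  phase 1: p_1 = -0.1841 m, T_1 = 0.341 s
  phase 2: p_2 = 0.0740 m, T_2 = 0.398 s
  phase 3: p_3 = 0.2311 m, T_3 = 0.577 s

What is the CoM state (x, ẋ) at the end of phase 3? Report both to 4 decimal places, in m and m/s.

x = -0.6586, ẋ = -2.6729

phase 1: p=-0.1841, T=0.341, ωT=1.068046, cosh=1.626684, sinh=1.283005; start (x,ẋ)=(-0.094600, -0.042400) → end (x,ẋ)=(-0.055880, 0.290684)
phase 2: p=0.0740, T=0.398, ωT=1.246576, cosh=1.882950, sinh=1.595462; start (x,ẋ)=(-0.055880, 0.290684) → end (x,ẋ)=(-0.022486, -0.101686)
phase 3: p=0.2311, T=0.577, ωT=1.807222, cosh=3.128802, sinh=2.964692; start (x,ẋ)=(-0.022486, -0.101686) → end (x,ẋ)=(-0.658571, -2.672882)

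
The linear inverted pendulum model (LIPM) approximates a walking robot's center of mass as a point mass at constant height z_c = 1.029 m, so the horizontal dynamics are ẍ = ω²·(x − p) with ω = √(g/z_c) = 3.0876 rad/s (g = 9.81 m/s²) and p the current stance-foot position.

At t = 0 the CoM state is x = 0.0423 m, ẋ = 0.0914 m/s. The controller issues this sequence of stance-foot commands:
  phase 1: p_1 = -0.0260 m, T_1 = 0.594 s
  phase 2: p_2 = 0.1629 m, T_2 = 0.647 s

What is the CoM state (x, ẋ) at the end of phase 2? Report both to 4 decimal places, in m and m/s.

phase 1: p=-0.0260, T=0.594, ωT=1.834034, cosh=3.209428, sinh=3.049660; start (x,ẋ)=(0.042300, 0.091400) → end (x,ẋ)=(0.283481, 0.936463)
phase 2: p=0.1629, T=0.647, ωT=1.997677, cosh=3.753781, sinh=3.618131; start (x,ẋ)=(0.283481, 0.936463) → end (x,ẋ)=(1.712906, 4.862328)

x = 1.7129, ẋ = 4.8623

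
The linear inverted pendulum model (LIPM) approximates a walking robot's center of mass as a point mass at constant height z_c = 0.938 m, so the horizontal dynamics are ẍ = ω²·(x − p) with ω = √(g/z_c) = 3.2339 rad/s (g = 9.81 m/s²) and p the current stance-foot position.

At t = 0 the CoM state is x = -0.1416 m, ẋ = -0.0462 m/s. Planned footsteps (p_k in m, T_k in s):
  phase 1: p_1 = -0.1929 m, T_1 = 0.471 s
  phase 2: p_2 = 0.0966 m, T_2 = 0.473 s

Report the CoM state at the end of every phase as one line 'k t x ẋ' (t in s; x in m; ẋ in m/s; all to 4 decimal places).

1 0.4710 -0.1009 0.2514
2 0.9440 -0.2096 -0.7973

phase 1: p=-0.1929, T=0.471, ωT=1.523167, cosh=2.402374, sinh=2.184354; start (x,ẋ)=(-0.141600, -0.046200) → end (x,ẋ)=(-0.100864, 0.251393)
phase 2: p=0.0966, T=0.473, ωT=1.529635, cosh=2.416552, sinh=2.199938; start (x,ẋ)=(-0.100864, 0.251393) → end (x,ẋ)=(-0.209567, -0.797332)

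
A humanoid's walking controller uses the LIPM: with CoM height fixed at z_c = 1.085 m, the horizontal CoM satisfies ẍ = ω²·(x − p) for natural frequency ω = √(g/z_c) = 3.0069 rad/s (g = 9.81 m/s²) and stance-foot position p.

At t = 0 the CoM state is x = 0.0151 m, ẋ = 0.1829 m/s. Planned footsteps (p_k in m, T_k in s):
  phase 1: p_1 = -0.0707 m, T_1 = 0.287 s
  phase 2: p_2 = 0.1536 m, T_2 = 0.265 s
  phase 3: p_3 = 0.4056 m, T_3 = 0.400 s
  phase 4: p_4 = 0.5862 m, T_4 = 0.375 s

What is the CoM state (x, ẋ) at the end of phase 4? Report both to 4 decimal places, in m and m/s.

phase 1: p=-0.0707, T=0.287, ωT=0.862980, cosh=1.396058, sinh=0.974156; start (x,ẋ)=(0.015100, 0.182900) → end (x,ẋ)=(0.108337, 0.506663)
phase 2: p=0.1536, T=0.265, ωT=0.796829, cosh=1.334625, sinh=0.883869; start (x,ẋ)=(0.108337, 0.506663) → end (x,ẋ)=(0.242122, 0.555909)
phase 3: p=0.4056, T=0.400, ωT=1.202760, cosh=1.814829, sinh=1.514465; start (x,ẋ)=(0.242122, 0.555909) → end (x,ẋ)=(0.388907, 0.264428)
phase 4: p=0.5862, T=0.375, ωT=1.127587, cosh=1.706005, sinh=1.382192; start (x,ẋ)=(0.388907, 0.264428) → end (x,ẋ)=(0.371168, -0.368857)

x = 0.3712, ẋ = -0.3689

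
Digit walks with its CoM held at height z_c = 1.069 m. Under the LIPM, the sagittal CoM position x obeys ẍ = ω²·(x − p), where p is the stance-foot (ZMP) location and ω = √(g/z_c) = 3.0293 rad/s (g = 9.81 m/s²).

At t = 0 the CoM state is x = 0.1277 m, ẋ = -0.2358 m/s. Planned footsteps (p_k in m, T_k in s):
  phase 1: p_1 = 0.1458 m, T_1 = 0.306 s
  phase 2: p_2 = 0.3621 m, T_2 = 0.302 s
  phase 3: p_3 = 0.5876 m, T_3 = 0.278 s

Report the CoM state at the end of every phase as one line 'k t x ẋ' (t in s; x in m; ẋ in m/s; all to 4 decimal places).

phase 1: p=0.1458, T=0.306, ωT=0.926966, cosh=1.461292, sinh=1.065539; start (x,ẋ)=(0.127700, -0.235800) → end (x,ẋ)=(0.036409, -0.402996)
phase 2: p=0.3621, T=0.302, ωT=0.914849, cosh=1.448487, sinh=1.047910; start (x,ẋ)=(0.036409, -0.402996) → end (x,ẋ)=(-0.249065, -1.617619)
phase 3: p=0.5876, T=0.278, ωT=0.842145, cosh=1.376064, sinh=0.945278; start (x,ẋ)=(-0.249065, -1.617619) → end (x,ẋ)=(-1.068475, -4.621763)

1 0.3060 0.0364 -0.4030
2 0.6080 -0.2491 -1.6176
3 0.8860 -1.0685 -4.6218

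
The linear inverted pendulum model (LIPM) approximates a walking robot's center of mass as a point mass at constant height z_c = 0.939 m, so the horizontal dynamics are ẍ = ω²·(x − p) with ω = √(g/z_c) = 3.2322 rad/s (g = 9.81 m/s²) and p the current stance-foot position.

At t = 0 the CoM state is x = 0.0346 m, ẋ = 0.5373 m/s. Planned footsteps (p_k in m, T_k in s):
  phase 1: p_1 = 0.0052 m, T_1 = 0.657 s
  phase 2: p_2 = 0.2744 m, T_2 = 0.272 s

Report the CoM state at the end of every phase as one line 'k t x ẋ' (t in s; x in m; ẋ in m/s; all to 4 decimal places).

phase 1: p=0.0052, T=0.657, ωT=2.123555, cosh=4.240208, sinh=4.120603; start (x,ẋ)=(0.034600, 0.537300) → end (x,ẋ)=(0.814844, 2.669831)
phase 2: p=0.2744, T=0.272, ωT=0.879158, cosh=1.412002, sinh=0.996870; start (x,ẋ)=(0.814844, 2.669831) → end (x,ẋ)=(1.860933, 5.511163)

1 0.6570 0.8148 2.6698
2 0.9290 1.8609 5.5112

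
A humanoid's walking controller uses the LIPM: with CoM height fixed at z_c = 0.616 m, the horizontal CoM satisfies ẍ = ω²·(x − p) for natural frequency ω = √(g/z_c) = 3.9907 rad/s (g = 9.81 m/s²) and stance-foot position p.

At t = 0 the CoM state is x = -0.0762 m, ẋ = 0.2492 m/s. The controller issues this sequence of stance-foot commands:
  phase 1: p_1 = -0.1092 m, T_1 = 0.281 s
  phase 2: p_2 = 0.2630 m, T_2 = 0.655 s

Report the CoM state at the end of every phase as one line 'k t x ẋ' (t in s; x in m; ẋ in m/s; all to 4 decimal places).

phase 1: p=-0.1092, T=0.281, ωT=1.121387, cosh=1.697467, sinh=1.371640; start (x,ẋ)=(-0.076200, 0.249200) → end (x,ẋ)=(0.032469, 0.603644)
phase 2: p=0.2630, T=0.655, ωT=2.613908, cosh=6.862777, sinh=6.789530; start (x,ẋ)=(0.032469, 0.603644) → end (x,ẋ)=(-0.292082, -2.103562)

1 0.2810 0.0325 0.6036
2 0.9360 -0.2921 -2.1036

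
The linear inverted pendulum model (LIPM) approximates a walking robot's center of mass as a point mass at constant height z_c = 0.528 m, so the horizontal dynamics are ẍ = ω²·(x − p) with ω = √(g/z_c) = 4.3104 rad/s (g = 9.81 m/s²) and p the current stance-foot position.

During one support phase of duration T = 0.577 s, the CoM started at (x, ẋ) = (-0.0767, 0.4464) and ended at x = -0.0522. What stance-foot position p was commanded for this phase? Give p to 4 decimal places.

ωT = 4.3104·0.577 = 2.487101; cosh(ωT) = 6.054755, sinh(ωT) = 5.971604
x(T) = p + (x₀−p)·cosh(ωT) + (ẋ₀/ω)·sinh(ωT) ⇒ p·(1 − cosh) = x(T) − x₀·cosh − (ẋ₀/ω)·sinh
numerator   = -0.0522 − (-0.0767)·6.054755 − (0.4464/4.3104)·5.971604 = -0.206240
denominator = 1 − 6.054755 = -5.054755
p = -0.206240 / -5.054755 = 0.0408

p = 0.0408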